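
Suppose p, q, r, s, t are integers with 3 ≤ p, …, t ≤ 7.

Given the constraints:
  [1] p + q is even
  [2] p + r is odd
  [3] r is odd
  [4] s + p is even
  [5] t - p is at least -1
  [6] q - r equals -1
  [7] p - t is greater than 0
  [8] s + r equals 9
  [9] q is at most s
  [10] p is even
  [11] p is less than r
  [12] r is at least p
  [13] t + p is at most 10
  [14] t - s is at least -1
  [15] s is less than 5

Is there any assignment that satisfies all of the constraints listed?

Setting (p, q, r, s, t) = (4, 4, 5, 4, 3) satisfies everything: constraint 5: t - p = -1; constraint 6: q - r = -1; constraint 7: p - t = 1, and the others follow.

Satisfiable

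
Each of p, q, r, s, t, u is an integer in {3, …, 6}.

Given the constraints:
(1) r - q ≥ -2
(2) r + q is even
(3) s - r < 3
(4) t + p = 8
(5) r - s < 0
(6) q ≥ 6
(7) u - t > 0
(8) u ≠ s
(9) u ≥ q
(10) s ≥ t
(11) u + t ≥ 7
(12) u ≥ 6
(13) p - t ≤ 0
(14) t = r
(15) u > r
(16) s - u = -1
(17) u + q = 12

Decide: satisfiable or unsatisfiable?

Take p = 4, q = 6, r = 4, s = 5, t = 4, u = 6. Then constraint 1: r - q = -2; constraint 3: s - r = 1, and every other listed constraint is also met.

Satisfiable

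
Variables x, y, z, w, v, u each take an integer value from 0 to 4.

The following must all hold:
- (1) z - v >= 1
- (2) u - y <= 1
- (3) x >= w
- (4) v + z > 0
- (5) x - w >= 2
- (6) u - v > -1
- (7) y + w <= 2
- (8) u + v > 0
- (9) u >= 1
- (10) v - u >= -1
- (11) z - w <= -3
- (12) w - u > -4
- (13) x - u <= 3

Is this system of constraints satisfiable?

Unsatisfiable

Constraints 1, 5, 10, 11, and 13 give z − v ≥ 1, v − u ≥ -1, u − x ≥ -3, x − w ≥ 2, w − z ≥ 3.
Adding all 5 inequalities: the left sides telescope to 0, and the right sides sum to 1 + (-1) + (-3) + 2 + 3 = 2. So 0 ≥ 2, which is false.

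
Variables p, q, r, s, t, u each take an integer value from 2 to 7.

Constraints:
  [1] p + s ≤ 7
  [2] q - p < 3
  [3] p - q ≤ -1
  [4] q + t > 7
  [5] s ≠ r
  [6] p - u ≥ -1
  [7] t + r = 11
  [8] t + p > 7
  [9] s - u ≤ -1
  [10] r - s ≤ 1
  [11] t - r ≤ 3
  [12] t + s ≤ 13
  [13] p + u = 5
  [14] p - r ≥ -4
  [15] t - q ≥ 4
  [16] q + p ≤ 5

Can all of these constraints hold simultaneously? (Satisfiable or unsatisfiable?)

Constraints 3, 6, 9, 10, 11, and 15 give t − q ≥ 4, q − p ≥ 1, p − u ≥ -1, u − s ≥ 1, s − r ≥ -1, r − t ≥ -3.
Adding all 6 inequalities: the left sides telescope to 0, and the right sides sum to 4 + 1 + (-1) + 1 + (-1) + (-3) = 1. So 0 ≥ 1, which is false.

Unsatisfiable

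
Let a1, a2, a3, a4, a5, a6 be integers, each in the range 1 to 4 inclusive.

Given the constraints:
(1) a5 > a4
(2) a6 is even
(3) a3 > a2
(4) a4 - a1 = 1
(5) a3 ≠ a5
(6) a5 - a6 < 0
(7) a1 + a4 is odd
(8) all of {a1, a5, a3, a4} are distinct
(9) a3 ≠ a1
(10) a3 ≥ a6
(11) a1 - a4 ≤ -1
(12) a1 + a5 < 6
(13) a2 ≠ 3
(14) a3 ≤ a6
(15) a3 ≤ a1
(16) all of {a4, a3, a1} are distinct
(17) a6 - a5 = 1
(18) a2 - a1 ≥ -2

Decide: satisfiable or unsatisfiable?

Constraints 1, 6, 10, 11, and 15 give a5 < a6, a6 ≤ a3, a3 ≤ a1, a1 < a4, a4 < a5. Chaining: a5 < a6 ≤ a3 ≤ a1 < a4 < a5, which forces a5 < a5 — impossible.

Unsatisfiable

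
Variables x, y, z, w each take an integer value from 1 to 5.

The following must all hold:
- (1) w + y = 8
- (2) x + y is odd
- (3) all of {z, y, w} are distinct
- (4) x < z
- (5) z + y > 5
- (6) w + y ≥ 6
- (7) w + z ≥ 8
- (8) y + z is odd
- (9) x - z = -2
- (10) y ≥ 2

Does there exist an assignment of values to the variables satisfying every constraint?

Try x = 2, y = 3, z = 4, w = 5.
Check constraint 1: w + y = 8; constraint 5: z + y = 7. The remaining constraints are straightforward to verify.

Satisfiable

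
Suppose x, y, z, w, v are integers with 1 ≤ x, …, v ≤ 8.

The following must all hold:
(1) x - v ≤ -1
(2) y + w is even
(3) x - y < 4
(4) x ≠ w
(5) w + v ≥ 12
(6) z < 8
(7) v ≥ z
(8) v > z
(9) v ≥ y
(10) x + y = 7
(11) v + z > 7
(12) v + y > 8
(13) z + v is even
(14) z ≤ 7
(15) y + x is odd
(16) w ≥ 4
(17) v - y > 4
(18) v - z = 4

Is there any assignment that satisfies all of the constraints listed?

Satisfiable

The assignment x = 5, y = 2, z = 3, w = 6, v = 7 works:
  constraint 1 holds since x - v = -2.
  constraint 3 holds since x - y = 3.
The rest check out directly.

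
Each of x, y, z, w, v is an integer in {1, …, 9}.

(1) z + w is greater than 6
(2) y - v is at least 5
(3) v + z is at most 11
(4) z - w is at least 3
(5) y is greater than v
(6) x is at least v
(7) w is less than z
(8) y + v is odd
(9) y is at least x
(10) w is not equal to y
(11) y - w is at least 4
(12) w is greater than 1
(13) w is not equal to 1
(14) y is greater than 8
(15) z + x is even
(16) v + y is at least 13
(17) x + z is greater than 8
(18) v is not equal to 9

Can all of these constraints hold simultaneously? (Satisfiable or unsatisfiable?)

Satisfiable

One satisfying assignment is x = 5, y = 9, z = 5, w = 2, v = 4.
For the less obvious constraints — constraint 1: z + w = 7; constraint 2: y - v = 5; constraint 3: v + z = 9 — and the others hold by inspection.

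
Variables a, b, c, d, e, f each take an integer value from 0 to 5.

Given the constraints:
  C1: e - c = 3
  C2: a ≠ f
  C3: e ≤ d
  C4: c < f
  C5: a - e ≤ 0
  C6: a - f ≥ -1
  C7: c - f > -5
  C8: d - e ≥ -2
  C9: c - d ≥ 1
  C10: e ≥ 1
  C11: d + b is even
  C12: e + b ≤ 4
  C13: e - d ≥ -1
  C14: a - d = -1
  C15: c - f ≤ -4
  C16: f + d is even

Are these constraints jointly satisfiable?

Unsatisfiable

Constraints 5, 6, 8, 9, and 15 give c − d ≥ 1, d − e ≥ -2, e − a ≥ 0, a − f ≥ -1, f − c ≥ 4.
Adding all 5 inequalities: the left sides telescope to 0, and the right sides sum to 1 + (-2) + 0 + (-1) + 4 = 2. So 0 ≥ 2, which is false.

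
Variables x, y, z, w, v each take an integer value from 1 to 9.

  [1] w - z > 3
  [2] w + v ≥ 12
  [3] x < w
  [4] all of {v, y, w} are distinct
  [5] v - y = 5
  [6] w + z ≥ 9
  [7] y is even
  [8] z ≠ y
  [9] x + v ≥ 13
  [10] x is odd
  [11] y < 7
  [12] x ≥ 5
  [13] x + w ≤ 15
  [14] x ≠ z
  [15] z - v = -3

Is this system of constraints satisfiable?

Satisfiable

One satisfying assignment is x = 7, y = 2, z = 4, w = 8, v = 7.
For the less obvious constraints — constraint 1: w - z = 4; constraint 2: w + v = 15 — and the others hold by inspection.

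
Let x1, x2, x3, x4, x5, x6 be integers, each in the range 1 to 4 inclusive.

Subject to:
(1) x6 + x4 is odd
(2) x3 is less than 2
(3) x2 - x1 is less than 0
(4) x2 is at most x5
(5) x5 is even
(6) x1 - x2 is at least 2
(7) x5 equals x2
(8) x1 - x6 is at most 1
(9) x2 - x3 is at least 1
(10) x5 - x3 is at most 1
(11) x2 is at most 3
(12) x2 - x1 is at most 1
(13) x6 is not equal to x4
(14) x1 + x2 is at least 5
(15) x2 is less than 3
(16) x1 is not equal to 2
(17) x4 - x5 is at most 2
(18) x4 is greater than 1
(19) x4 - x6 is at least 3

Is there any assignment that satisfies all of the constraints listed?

Constraints 6, 8, 9, 10, 17, and 19 give x6 − x1 ≥ -1, x1 − x2 ≥ 2, x2 − x3 ≥ 1, x3 − x5 ≥ -1, x5 − x4 ≥ -2, x4 − x6 ≥ 3.
Adding all 6 inequalities: the left sides telescope to 0, and the right sides sum to (-1) + 2 + 1 + (-1) + (-2) + 3 = 2. So 0 ≥ 2, which is false.

Unsatisfiable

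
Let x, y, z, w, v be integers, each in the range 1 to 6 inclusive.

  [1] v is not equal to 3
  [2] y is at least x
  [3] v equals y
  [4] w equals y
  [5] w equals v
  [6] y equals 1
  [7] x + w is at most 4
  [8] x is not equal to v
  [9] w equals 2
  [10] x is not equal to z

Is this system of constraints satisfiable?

Constraint 9 fixes w = 2 and constraint 6 fixes y = 1. Constraints 3 and 5 give w = v = y, so w = y. But 2 ≠ 1 — contradiction.

Unsatisfiable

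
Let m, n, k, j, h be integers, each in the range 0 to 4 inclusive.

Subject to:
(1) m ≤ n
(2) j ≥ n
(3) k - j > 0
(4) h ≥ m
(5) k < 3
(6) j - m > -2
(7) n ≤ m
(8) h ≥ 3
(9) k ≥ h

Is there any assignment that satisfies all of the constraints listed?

Unsatisfiable

From constraints 8 and 9: k ≥ h and h ≥ 3, so k ≥ 3. From constraint 5: k ≤ 2. But 2 < 3, so no value of k works.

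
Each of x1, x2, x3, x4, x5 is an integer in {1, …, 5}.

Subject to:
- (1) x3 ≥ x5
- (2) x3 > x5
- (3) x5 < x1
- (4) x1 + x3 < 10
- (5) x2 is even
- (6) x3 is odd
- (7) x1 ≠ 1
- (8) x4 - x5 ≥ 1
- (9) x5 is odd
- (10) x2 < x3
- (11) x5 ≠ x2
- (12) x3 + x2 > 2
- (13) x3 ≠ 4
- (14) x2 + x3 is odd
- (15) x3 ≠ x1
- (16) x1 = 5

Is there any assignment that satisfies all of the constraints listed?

Setting (x1, x2, x3, x4, x5) = (5, 2, 3, 3, 1) satisfies everything: constraint 4: x1 + x3 = 8; constraint 8: x4 - x5 = 2, and the others follow.

Satisfiable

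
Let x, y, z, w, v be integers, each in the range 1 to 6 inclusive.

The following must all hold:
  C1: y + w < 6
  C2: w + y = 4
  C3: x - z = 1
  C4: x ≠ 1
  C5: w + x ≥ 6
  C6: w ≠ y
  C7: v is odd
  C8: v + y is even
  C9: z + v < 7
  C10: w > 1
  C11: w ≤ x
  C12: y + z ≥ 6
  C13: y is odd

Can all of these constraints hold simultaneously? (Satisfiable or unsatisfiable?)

Satisfiable

One satisfying assignment is x = 6, y = 1, z = 5, w = 3, v = 1.
For the less obvious constraints — constraint 1: y + w = 4; constraint 2: w + y = 4; constraint 3: x - z = 1 — and the others hold by inspection.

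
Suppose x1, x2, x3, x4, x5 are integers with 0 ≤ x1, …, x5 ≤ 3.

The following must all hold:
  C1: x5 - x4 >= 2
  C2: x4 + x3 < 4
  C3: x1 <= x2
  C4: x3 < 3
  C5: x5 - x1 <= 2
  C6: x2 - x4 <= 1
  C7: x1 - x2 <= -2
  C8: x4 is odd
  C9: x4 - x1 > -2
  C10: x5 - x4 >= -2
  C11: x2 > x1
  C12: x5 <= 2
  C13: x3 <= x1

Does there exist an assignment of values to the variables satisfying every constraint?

Constraints 1, 5, 6, and 7 give x1 − x5 ≥ -2, x5 − x4 ≥ 2, x4 − x2 ≥ -1, x2 − x1 ≥ 2.
Adding all 4 inequalities: the left sides telescope to 0, and the right sides sum to (-2) + 2 + (-1) + 2 = 1. So 0 ≥ 1, which is false.

Unsatisfiable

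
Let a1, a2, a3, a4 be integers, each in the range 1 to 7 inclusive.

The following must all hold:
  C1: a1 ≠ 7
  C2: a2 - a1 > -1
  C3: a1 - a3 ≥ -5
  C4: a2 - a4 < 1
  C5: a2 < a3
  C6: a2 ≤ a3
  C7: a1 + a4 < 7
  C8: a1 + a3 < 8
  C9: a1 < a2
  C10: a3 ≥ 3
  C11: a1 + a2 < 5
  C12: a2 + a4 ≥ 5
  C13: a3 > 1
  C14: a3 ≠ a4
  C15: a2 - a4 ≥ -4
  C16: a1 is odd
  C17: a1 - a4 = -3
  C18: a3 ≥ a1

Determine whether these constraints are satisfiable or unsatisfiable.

Satisfiable

Try a1 = 1, a2 = 2, a3 = 6, a4 = 4.
Check constraint 2: a2 - a1 = 1; constraint 3: a1 - a3 = -5; constraint 4: a2 - a4 = -2. The remaining constraints are straightforward to verify.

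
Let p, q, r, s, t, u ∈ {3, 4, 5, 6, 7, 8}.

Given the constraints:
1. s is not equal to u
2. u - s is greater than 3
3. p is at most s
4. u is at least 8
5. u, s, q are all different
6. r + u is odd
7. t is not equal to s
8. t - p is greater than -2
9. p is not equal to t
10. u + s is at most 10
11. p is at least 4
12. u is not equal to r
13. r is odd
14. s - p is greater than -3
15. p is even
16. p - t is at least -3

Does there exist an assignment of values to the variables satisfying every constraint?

Unsatisfiable

From constraint 4: u ≥ 8. From constraints 3 and 11: s ≥ p ≥ 4. Hence u + s ≥ 12. But constraint 10 requires u + s ≤ 10, and 10 < 12. Contradiction.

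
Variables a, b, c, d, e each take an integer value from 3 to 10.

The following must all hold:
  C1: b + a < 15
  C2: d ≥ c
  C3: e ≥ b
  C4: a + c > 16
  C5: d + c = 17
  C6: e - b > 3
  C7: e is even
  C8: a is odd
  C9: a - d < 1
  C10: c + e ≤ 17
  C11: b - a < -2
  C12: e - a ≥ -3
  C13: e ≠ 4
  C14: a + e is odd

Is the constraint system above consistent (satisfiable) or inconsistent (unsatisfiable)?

Satisfiable

The assignment a = 9, b = 4, c = 8, d = 9, e = 8 works:
  constraint 1 holds since b + a = 13.
  constraint 4 holds since a + c = 17.
  constraint 5 holds since d + c = 17.
The rest check out directly.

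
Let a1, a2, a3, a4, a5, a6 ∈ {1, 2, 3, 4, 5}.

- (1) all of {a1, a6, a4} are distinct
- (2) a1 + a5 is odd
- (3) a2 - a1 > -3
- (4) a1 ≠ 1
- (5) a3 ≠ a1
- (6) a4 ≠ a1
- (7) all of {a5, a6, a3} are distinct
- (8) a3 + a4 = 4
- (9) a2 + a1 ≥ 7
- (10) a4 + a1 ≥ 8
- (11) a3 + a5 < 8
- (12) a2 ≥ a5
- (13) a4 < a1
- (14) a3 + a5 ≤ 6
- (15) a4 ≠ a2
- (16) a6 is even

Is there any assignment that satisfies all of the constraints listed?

Try a1 = 5, a2 = 5, a3 = 1, a4 = 3, a5 = 4, a6 = 2.
Check constraint 3: a2 - a1 = 0; constraint 8: a3 + a4 = 4; constraint 9: a2 + a1 = 10. The remaining constraints are straightforward to verify.

Satisfiable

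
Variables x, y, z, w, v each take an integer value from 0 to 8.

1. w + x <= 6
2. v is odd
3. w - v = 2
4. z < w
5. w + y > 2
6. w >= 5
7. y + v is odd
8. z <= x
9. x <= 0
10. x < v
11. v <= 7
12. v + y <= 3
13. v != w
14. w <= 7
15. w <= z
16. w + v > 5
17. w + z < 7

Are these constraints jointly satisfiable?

From constraints 6 and 15: z ≥ w and w ≥ 5, so z ≥ 5. From constraints 8 and 9: z ≤ x and x ≤ 0, so z ≤ 0. But 0 < 5, so no value of z works.

Unsatisfiable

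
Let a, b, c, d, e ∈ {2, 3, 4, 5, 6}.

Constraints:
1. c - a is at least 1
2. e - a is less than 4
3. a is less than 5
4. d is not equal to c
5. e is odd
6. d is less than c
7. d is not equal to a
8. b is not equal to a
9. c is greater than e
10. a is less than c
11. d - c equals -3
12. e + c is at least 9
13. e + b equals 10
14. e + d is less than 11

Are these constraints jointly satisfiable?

Satisfiable

Take a = 2, b = 5, c = 6, d = 3, e = 5. Then constraint 1: c - a = 4; constraint 2: e - a = 3; constraint 11: d - c = -3, and every other listed constraint is also met.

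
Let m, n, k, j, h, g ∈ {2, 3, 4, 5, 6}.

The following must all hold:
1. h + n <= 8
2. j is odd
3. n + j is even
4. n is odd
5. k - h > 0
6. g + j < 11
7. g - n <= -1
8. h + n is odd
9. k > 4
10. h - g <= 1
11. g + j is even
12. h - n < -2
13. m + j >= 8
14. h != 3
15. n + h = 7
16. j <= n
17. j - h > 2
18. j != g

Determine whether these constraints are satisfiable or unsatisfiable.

One satisfying assignment is m = 4, n = 5, k = 5, j = 5, h = 2, g = 3.
For the less obvious constraints — constraint 1: h + n = 7; constraint 5: k - h = 3; constraint 6: g + j = 8 — and the others hold by inspection.

Satisfiable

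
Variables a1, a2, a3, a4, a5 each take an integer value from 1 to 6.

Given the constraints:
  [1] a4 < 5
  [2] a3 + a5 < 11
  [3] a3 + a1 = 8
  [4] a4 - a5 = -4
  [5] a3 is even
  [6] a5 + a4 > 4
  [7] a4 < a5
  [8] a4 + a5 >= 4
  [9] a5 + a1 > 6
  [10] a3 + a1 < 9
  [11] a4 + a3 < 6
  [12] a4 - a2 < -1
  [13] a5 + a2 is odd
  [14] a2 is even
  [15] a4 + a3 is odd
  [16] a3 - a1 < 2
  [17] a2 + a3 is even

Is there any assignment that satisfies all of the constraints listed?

Satisfiable

Setting (a1, a2, a3, a4, a5) = (4, 4, 4, 1, 5) satisfies everything: constraint 2: a3 + a5 = 9; constraint 3: a3 + a1 = 8; constraint 4: a4 - a5 = -4, and the others follow.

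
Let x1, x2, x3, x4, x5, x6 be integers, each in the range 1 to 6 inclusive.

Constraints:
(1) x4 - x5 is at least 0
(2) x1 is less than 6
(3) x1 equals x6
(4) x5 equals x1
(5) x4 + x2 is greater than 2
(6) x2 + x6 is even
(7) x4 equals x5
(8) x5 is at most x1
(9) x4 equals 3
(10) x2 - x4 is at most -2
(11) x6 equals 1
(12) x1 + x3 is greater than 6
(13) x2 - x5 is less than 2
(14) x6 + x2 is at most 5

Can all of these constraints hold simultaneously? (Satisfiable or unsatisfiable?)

Unsatisfiable

Constraint 9 fixes x4 = 3 and constraint 11 fixes x6 = 1. Constraints 3, 4, and 7 give x4 = x5 = x1 = x6, so x4 = x6. But 3 ≠ 1 — contradiction.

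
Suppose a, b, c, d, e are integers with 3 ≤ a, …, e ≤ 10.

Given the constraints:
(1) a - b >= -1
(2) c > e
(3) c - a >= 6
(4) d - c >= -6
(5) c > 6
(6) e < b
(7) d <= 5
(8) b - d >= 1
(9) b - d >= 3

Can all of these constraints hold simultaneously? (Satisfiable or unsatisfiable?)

Constraints 1, 3, 4, and 9 give a − b ≥ -1, b − d ≥ 3, d − c ≥ -6, c − a ≥ 6.
Adding all 4 inequalities: the left sides telescope to 0, and the right sides sum to (-1) + 3 + (-6) + 6 = 2. So 0 ≥ 2, which is false.

Unsatisfiable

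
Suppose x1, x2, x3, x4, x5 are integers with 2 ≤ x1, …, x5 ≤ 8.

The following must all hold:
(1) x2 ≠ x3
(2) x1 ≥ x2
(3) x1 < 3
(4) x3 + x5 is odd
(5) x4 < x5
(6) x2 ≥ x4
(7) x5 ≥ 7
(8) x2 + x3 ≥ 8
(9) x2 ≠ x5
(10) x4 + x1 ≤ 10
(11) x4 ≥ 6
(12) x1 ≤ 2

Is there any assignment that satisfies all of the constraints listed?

Unsatisfiable

From constraints 6 and 11: x2 ≥ x4 and x4 ≥ 6, so x2 ≥ 6. From constraints 2 and 12: x2 ≤ x1 and x1 ≤ 2, so x2 ≤ 2. But 2 < 6, so no value of x2 works.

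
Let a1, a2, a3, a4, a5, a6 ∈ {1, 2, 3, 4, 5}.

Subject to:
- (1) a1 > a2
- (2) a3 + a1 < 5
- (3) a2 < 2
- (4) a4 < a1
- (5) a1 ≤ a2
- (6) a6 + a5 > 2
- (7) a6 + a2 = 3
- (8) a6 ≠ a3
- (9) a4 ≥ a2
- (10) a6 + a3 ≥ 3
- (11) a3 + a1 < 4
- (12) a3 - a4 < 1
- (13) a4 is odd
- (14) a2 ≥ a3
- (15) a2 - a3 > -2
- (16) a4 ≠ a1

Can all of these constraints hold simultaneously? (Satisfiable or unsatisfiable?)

Unsatisfiable

Constraints 4, 5, and 9 give a2 ≤ a4, a4 < a1, a1 ≤ a2. Chaining: a2 ≤ a4 < a1 ≤ a2, which forces a2 < a2 — impossible.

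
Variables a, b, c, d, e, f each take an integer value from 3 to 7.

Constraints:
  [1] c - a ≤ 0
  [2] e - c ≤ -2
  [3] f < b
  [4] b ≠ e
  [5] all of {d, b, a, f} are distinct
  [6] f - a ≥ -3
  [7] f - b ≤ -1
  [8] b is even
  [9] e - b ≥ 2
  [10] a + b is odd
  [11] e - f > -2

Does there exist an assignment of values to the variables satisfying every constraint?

Unsatisfiable

Constraints 1, 2, 6, 7, and 9 give f − a ≥ -3, a − c ≥ 0, c − e ≥ 2, e − b ≥ 2, b − f ≥ 1.
Adding all 5 inequalities: the left sides telescope to 0, and the right sides sum to (-3) + 0 + 2 + 2 + 1 = 2. So 0 ≥ 2, which is false.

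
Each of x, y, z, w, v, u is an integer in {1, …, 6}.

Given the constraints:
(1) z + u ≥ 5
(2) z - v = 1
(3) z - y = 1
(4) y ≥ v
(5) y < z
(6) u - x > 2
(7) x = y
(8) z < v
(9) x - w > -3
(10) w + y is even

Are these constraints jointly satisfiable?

Constraints 4, 5, and 8 give v ≤ y, y < z, z < v. Chaining: v ≤ y < z < v, which forces v < v — impossible.

Unsatisfiable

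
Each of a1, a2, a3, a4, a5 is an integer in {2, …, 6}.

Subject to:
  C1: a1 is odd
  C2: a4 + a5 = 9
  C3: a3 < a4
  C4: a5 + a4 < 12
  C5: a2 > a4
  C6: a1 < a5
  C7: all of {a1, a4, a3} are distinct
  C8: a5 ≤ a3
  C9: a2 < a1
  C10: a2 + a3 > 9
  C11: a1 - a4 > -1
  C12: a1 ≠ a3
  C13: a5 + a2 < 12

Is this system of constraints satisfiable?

Constraints 3, 5, 6, 8, and 9 give a5 ≤ a3, a3 < a4, a4 < a2, a2 < a1, a1 < a5. Chaining: a5 ≤ a3 < a4 < a2 < a1 < a5, which forces a5 < a5 — impossible.

Unsatisfiable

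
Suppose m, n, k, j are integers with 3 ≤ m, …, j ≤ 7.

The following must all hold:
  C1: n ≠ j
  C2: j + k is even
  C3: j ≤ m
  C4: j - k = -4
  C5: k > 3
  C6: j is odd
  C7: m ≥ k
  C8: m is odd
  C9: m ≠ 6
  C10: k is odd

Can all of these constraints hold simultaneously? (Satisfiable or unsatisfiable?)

The assignment m = 7, n = 7, k = 7, j = 3 works:
  constraint 2 holds since j + k = 10 is even.
  constraint 4 holds since j - k = -4.
The rest check out directly.

Satisfiable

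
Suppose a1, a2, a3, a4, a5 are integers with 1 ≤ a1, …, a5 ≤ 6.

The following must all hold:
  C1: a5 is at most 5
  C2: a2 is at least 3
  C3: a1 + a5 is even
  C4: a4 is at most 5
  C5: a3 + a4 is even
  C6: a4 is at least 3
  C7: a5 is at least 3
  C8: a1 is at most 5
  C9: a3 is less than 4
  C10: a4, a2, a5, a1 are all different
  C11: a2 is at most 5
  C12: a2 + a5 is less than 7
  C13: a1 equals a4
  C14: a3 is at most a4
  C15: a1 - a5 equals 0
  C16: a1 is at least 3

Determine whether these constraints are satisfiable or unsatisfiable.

Unsatisfiable

Constraints 1, 2, 4, 6, 7, 8, 11, and 16 confine each of a4, a2, a5, a1 to the 3 values {3, …, 5}.
Constraint 10 requires all 4 of them to be distinct, but only 3 values are available — impossible by the pigeonhole principle.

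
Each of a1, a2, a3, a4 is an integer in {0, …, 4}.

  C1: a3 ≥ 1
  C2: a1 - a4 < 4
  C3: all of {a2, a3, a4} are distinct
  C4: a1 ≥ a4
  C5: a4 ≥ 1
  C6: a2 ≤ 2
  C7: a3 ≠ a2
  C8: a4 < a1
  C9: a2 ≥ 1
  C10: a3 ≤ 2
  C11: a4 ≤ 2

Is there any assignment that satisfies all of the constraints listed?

Unsatisfiable

Constraints 1, 5, 6, 9, 10, and 11 confine each of a2, a3, a4 to the 2 values {1, 2}.
Constraint 3 requires all 3 of them to be distinct, but only 2 values are available — impossible by the pigeonhole principle.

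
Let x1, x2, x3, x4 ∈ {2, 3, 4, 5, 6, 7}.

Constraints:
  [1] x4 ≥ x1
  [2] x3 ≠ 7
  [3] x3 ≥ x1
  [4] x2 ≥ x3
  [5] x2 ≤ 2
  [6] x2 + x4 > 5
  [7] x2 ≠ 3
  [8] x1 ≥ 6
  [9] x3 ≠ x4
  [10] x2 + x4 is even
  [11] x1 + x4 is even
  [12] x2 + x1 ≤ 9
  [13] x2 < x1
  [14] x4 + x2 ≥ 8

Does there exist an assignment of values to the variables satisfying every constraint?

From constraints 3 and 8: x3 ≥ x1 and x1 ≥ 6, so x3 ≥ 6. From constraints 4 and 5: x3 ≤ x2 and x2 ≤ 2, so x3 ≤ 2. But 2 < 6, so no value of x3 works.

Unsatisfiable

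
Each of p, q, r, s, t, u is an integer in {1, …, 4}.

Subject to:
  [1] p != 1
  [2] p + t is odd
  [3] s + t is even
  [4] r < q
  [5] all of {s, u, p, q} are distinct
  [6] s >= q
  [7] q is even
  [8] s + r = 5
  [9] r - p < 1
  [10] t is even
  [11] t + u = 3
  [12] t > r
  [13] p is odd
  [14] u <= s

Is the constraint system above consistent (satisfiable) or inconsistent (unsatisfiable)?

Take p = 3, q = 2, r = 1, s = 4, t = 2, u = 1. Then constraint 8: s + r = 5; constraint 9: r - p = -2; constraint 11: t + u = 3, and every other listed constraint is also met.

Satisfiable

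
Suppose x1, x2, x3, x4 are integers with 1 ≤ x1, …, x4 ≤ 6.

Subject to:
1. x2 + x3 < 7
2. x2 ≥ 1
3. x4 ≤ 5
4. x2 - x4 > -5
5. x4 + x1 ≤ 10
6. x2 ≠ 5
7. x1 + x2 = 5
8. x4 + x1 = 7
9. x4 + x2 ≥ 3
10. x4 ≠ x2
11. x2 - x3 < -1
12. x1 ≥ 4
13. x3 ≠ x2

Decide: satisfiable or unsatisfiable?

Try x1 = 4, x2 = 1, x3 = 5, x4 = 3.
Check constraint 1: x2 + x3 = 6; constraint 4: x2 - x4 = -2; constraint 5: x4 + x1 = 7. The remaining constraints are straightforward to verify.

Satisfiable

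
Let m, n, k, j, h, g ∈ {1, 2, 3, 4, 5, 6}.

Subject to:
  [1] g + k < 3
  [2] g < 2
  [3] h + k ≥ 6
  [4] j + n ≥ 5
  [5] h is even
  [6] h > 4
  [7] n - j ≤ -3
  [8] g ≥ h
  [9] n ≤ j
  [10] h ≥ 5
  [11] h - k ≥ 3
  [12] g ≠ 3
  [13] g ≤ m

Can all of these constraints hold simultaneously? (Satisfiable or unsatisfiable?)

From constraints 8 and 10: g ≥ h and h ≥ 5, so g ≥ 5. From constraint 2: g ≤ 1. But 1 < 5, so no value of g works.

Unsatisfiable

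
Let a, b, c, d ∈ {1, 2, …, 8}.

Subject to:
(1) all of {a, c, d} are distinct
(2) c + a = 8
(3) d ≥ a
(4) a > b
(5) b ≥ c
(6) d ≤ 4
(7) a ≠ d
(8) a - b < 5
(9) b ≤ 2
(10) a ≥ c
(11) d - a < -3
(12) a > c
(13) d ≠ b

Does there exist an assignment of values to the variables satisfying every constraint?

From constraints 5 and 9: c ≤ b ≤ 2. From constraints 3 and 6: a ≤ d ≤ 4. Hence c + a ≤ 6. But constraint 2 requires c + a = 8, and 8 > 6. Contradiction.

Unsatisfiable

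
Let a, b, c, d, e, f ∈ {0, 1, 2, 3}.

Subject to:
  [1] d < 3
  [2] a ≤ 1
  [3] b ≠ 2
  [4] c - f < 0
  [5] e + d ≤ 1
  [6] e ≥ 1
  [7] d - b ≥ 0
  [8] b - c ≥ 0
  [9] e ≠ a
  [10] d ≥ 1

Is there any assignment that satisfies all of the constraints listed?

From constraint 6: e ≥ 1. From constraint 10: d ≥ 1. Hence e + d ≥ 2. But constraint 5 requires e + d ≤ 1, and 1 < 2. Contradiction.

Unsatisfiable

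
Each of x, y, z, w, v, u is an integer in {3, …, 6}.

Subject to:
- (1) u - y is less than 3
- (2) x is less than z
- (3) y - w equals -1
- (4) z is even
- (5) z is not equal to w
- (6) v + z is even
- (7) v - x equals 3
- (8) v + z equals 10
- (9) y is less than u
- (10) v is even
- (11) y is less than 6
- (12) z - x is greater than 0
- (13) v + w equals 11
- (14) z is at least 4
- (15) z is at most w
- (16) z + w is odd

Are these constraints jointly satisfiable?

Satisfiable

Try x = 3, y = 4, z = 4, w = 5, v = 6, u = 6.
Check constraint 1: u - y = 2; constraint 3: y - w = -1. The remaining constraints are straightforward to verify.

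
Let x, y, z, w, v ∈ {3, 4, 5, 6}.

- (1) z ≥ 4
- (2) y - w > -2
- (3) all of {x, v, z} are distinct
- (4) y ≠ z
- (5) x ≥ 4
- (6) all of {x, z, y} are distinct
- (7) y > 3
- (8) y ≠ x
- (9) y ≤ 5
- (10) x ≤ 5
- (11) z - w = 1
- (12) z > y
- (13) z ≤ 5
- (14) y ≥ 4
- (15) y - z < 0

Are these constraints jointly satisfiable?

Unsatisfiable

Constraints 1, 5, 9, 10, 13, and 14 confine each of x, z, y to the 2 values {4, 5}.
Constraint 6 requires all 3 of them to be distinct, but only 2 values are available — impossible by the pigeonhole principle.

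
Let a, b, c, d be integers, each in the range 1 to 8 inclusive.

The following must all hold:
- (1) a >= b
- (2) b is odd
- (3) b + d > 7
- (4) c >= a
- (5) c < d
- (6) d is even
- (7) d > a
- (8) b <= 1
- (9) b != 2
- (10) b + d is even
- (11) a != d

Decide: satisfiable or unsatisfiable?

Constraint 2 makes b odd and constraint 6 makes d even, so b + d must be odd. Constraint 10 says b + d is even — contradiction.

Unsatisfiable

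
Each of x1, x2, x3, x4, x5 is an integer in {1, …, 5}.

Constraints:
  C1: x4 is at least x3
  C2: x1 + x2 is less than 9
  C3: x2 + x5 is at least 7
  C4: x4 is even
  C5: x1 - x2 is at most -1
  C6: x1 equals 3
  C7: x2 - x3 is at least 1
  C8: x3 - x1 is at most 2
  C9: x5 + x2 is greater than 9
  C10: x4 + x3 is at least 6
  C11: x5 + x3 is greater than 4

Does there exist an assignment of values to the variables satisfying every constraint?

Try x1 = 3, x2 = 5, x3 = 2, x4 = 4, x5 = 5.
Check constraint 2: x1 + x2 = 8; constraint 3: x2 + x5 = 10. The remaining constraints are straightforward to verify.

Satisfiable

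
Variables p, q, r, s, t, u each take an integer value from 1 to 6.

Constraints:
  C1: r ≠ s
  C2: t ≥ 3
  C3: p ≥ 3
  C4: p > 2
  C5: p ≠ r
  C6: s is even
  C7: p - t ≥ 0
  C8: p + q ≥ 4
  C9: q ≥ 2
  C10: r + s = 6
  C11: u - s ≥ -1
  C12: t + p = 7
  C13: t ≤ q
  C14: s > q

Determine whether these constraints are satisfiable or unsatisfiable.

Satisfiable

The assignment p = 4, q = 3, r = 2, s = 4, t = 3, u = 5 works:
  constraint 7 holds since p - t = 1.
  constraint 8 holds since p + q = 7.
The rest check out directly.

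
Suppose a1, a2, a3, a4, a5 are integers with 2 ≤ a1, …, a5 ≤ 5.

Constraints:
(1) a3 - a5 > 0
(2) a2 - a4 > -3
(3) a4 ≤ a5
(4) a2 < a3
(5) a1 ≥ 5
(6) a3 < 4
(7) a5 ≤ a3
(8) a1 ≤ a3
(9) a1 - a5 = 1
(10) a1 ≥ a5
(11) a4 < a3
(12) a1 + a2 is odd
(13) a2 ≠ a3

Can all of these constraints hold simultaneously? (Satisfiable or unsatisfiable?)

From constraints 5 and 8: a3 ≥ a1 and a1 ≥ 5, so a3 ≥ 5. From constraint 6: a3 ≤ 3. But 3 < 5, so no value of a3 works.

Unsatisfiable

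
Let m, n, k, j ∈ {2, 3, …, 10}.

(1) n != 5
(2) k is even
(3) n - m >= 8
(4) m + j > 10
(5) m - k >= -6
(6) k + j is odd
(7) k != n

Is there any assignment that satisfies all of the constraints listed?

Satisfiable

Try m = 2, n = 10, k = 8, j = 9.
Check constraint 3: n - m = 8; constraint 4: m + j = 11; constraint 5: m - k = -6. The remaining constraints are straightforward to verify.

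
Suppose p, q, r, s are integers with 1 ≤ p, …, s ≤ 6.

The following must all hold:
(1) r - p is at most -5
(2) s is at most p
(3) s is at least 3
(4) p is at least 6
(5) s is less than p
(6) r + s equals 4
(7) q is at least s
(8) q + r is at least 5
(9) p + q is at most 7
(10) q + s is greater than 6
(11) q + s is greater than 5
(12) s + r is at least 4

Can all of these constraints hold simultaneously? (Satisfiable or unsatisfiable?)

From constraint 4: p ≥ 6. From constraints 3 and 7: q ≥ s ≥ 3. Hence p + q ≥ 9. But constraint 9 requires p + q ≤ 7, and 7 < 9. Contradiction.

Unsatisfiable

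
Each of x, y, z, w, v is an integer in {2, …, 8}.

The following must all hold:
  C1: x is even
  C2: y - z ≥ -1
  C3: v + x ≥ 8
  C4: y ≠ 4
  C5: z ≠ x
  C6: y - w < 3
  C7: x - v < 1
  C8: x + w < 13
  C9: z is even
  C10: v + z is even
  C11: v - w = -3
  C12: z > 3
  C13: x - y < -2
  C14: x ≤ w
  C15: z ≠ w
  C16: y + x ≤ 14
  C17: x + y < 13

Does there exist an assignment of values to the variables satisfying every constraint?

Satisfiable

Setting (x, y, z, w, v) = (4, 7, 6, 7, 4) satisfies everything: constraint 2: y - z = 1; constraint 3: v + x = 8; constraint 6: y - w = 0, and the others follow.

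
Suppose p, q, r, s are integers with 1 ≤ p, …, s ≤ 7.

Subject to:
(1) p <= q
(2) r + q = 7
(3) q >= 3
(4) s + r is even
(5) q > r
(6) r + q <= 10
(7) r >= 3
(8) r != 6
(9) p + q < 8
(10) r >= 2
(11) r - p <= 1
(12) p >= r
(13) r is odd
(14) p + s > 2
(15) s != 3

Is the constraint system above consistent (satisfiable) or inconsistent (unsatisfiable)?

Satisfiable

One satisfying assignment is p = 3, q = 4, r = 3, s = 1.
For the less obvious constraints — constraint 2: r + q = 7; constraint 6: r + q = 7 — and the others hold by inspection.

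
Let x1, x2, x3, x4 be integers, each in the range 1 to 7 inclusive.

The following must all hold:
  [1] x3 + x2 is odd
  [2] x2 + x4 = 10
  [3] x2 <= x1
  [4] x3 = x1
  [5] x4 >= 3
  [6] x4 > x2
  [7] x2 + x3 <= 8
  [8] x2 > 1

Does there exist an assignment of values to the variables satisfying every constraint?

One satisfying assignment is x1 = 4, x2 = 3, x3 = 4, x4 = 7.
For the less obvious constraints — constraint 2: x2 + x4 = 10; constraint 7: x2 + x3 = 7 — and the others hold by inspection.

Satisfiable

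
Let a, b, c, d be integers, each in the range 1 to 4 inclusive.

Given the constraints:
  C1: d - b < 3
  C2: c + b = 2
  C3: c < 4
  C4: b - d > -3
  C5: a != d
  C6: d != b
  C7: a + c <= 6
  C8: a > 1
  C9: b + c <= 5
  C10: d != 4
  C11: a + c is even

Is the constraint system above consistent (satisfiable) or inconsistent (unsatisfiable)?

Satisfiable

One satisfying assignment is a = 3, b = 1, c = 1, d = 2.
For the less obvious constraints — constraint 1: d - b = 1; constraint 2: c + b = 2; constraint 4: b - d = -1 — and the others hold by inspection.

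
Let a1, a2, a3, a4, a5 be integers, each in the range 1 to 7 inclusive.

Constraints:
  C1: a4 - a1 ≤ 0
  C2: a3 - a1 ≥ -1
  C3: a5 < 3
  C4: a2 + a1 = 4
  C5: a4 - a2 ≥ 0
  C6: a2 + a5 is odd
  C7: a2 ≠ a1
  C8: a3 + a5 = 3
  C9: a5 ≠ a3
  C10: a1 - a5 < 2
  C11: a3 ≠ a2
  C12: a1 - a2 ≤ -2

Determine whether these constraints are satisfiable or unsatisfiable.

Unsatisfiable

Constraints 1, 5, and 12 give a2 − a1 ≥ 2, a1 − a4 ≥ 0, a4 − a2 ≥ 0.
Adding all 3 inequalities: the left sides telescope to 0, and the right sides sum to 2 + 0 + 0 = 2. So 0 ≥ 2, which is false.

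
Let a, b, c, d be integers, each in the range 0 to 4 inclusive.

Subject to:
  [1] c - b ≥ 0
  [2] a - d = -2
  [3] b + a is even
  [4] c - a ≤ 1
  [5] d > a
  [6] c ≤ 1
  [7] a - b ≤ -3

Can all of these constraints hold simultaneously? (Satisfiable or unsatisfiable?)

Constraints 1, 4, and 7 give a − c ≥ -1, c − b ≥ 0, b − a ≥ 3.
Adding all 3 inequalities: the left sides telescope to 0, and the right sides sum to (-1) + 0 + 3 = 2. So 0 ≥ 2, which is false.

Unsatisfiable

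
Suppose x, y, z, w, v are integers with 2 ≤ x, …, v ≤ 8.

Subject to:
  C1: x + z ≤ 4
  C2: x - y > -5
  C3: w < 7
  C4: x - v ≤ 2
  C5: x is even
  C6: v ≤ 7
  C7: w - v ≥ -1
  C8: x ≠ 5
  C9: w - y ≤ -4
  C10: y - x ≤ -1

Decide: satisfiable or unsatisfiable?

Unsatisfiable

Constraints 4, 7, 9, and 10 give y − w ≥ 4, w − v ≥ -1, v − x ≥ -2, x − y ≥ 1.
Adding all 4 inequalities: the left sides telescope to 0, and the right sides sum to 4 + (-1) + (-2) + 1 = 2. So 0 ≥ 2, which is false.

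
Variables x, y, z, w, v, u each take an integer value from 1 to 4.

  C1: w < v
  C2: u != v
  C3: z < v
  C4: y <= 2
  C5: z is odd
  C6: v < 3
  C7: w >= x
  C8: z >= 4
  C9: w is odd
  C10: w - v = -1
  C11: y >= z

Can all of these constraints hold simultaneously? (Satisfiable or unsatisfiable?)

Unsatisfiable

From constraint 8: z ≥ 4. From constraints 4 and 11: z ≤ y and y ≤ 2, so z ≤ 2. But 2 < 4, so no value of z works.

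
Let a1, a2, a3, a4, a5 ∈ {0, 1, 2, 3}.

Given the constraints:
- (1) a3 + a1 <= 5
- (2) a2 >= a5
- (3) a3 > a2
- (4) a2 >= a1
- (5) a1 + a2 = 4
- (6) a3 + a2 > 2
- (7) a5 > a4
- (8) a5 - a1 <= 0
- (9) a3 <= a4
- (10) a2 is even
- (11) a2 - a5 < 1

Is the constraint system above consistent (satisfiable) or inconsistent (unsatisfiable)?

Constraints 3, 4, 7, 8, and 9 give a3 ≤ a4, a4 < a5, a5 ≤ a1, a1 ≤ a2, a2 < a3. Chaining: a3 ≤ a4 < a5 ≤ a1 ≤ a2 < a3, which forces a3 < a3 — impossible.

Unsatisfiable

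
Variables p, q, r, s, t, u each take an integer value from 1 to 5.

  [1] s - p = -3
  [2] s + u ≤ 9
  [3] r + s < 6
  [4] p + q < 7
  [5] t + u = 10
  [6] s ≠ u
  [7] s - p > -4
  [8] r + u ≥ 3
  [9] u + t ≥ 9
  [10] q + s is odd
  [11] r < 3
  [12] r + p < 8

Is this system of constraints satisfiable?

Satisfiable

Take p = 5, q = 1, r = 1, s = 2, t = 5, u = 5. Then constraint 1: s - p = -3; constraint 2: s + u = 7, and every other listed constraint is also met.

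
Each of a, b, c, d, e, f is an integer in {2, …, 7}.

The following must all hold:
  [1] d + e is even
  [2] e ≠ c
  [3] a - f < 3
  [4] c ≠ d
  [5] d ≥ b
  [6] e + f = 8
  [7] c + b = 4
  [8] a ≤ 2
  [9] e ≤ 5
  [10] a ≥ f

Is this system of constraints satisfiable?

From constraint 9: e ≤ 5. From constraints 8 and 10: f ≤ a ≤ 2. Hence e + f ≤ 7. But constraint 6 requires e + f = 8, and 8 > 7. Contradiction.

Unsatisfiable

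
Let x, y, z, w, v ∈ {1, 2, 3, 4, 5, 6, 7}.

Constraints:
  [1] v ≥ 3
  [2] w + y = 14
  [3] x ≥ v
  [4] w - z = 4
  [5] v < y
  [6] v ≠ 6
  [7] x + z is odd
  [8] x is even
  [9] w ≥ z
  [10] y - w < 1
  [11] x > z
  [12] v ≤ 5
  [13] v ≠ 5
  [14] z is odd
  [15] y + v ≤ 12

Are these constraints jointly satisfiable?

Satisfiable

Take x = 4, y = 7, z = 3, w = 7, v = 3. Then constraint 2: w + y = 14; constraint 4: w - z = 4; constraint 10: y - w = 0, and every other listed constraint is also met.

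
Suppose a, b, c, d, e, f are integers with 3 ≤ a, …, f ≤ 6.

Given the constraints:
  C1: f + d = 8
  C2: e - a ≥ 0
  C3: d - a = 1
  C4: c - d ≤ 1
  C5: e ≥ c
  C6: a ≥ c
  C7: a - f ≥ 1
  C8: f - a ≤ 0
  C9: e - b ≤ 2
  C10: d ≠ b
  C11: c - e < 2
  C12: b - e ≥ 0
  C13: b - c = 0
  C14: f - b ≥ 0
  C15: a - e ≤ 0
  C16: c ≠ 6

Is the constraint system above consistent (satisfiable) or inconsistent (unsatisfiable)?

Constraints 7, 12, 14, and 15 give e − a ≥ 0, a − f ≥ 1, f − b ≥ 0, b − e ≥ 0.
Adding all 4 inequalities: the left sides telescope to 0, and the right sides sum to 0 + 1 + 0 + 0 = 1. So 0 ≥ 1, which is false.

Unsatisfiable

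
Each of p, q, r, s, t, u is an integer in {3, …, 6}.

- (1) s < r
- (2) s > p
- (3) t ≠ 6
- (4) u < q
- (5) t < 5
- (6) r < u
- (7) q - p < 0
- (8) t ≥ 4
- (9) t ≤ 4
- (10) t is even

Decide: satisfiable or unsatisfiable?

Constraints 1, 2, 4, 6, and 7 give u < q, q < p, p < s, s < r, r < u. Chaining: u < q < p < s < r < u, which forces u < u — impossible.

Unsatisfiable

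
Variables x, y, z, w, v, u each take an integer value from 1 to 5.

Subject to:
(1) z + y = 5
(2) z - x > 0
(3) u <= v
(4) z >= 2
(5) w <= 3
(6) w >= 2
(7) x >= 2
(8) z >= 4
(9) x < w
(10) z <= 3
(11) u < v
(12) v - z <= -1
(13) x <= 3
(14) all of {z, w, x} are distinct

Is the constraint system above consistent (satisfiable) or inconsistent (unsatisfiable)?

Constraints 4, 5, 6, 7, 10, and 13 confine each of z, w, x to the 2 values {2, 3}.
Constraint 14 requires all 3 of them to be distinct, but only 2 values are available — impossible by the pigeonhole principle.

Unsatisfiable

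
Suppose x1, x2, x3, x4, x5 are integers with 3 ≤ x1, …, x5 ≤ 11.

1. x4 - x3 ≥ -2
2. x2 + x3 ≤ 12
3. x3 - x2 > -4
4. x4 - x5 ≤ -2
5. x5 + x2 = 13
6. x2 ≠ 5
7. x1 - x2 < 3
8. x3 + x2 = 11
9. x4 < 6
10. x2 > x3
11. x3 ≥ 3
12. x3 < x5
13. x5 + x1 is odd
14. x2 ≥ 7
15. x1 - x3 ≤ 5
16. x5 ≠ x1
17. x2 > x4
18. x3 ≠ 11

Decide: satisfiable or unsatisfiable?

One satisfying assignment is x1 = 9, x2 = 7, x3 = 4, x4 = 3, x5 = 6.
For the less obvious constraints — constraint 1: x4 - x3 = -1; constraint 2: x2 + x3 = 11; constraint 3: x3 - x2 = -3 — and the others hold by inspection.

Satisfiable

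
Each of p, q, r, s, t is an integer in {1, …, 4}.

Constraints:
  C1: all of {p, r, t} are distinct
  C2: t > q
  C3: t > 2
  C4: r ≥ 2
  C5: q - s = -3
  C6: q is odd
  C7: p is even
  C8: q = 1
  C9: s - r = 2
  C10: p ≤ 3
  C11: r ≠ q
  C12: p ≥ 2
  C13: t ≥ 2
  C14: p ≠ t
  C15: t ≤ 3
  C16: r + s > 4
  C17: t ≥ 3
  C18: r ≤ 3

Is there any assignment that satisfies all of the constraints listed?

Constraints 4, 10, 12, 13, 15, and 18 confine each of p, r, t to the 2 values {2, 3}.
Constraint 1 requires all 3 of them to be distinct, but only 2 values are available — impossible by the pigeonhole principle.

Unsatisfiable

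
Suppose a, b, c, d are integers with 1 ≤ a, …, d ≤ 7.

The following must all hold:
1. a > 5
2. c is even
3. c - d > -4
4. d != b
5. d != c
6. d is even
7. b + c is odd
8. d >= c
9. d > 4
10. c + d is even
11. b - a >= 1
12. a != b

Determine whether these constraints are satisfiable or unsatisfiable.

Satisfiable

Take a = 6, b = 7, c = 4, d = 6. Then constraint 2: c = 4 is even; constraint 3: c - d = -2; constraint 11: b - a = 1, and every other listed constraint is also met.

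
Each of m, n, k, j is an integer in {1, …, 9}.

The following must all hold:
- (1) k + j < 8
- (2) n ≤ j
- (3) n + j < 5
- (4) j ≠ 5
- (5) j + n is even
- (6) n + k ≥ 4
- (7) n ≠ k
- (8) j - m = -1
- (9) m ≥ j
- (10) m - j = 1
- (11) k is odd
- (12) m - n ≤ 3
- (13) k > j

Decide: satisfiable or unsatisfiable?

One satisfying assignment is m = 3, n = 2, k = 3, j = 2.
For the less obvious constraints — constraint 1: k + j = 5; constraint 3: n + j = 4; constraint 6: n + k = 5 — and the others hold by inspection.

Satisfiable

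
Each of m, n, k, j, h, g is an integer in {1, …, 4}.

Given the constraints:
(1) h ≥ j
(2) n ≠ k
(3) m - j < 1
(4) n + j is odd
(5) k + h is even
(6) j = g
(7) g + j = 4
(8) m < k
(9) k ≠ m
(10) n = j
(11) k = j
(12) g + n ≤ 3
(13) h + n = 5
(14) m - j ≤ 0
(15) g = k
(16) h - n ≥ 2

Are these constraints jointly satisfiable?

From constraints 6, 10, and 15, n = j = g = k, so n = k. But constraint 2 says n ≠ k. Contradiction.

Unsatisfiable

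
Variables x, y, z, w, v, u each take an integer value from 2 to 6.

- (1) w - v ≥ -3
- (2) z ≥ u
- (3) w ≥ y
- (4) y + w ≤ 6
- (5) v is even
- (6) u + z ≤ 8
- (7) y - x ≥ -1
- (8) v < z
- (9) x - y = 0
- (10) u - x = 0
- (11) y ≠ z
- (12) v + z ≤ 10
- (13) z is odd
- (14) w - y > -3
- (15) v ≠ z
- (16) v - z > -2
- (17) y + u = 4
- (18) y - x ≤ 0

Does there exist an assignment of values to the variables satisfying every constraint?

Satisfiable

One satisfying assignment is x = 2, y = 2, z = 5, w = 2, v = 4, u = 2.
For the less obvious constraints — constraint 1: w - v = -2; constraint 4: y + w = 4; constraint 6: u + z = 7 — and the others hold by inspection.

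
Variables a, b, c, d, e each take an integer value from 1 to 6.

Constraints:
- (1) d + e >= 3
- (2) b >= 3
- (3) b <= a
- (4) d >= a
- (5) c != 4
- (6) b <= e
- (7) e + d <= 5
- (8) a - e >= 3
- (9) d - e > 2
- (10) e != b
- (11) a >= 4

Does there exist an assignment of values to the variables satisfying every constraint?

From constraints 2 and 6: e ≥ b ≥ 3. From constraints 4 and 11: d ≥ a ≥ 4. Hence e + d ≥ 7. But constraint 7 requires e + d ≤ 5, and 5 < 7. Contradiction.

Unsatisfiable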